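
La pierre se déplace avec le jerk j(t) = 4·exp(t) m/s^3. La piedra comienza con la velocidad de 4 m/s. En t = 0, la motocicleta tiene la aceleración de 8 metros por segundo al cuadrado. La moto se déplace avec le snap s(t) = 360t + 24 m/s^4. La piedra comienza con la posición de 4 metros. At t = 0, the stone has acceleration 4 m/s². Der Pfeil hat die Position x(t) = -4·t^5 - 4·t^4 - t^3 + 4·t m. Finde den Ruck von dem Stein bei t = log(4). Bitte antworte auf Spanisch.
Tenemos la sacudida j(t) = 4·exp(t). Sustituyendo t = log(4): j(log(4)) = 16.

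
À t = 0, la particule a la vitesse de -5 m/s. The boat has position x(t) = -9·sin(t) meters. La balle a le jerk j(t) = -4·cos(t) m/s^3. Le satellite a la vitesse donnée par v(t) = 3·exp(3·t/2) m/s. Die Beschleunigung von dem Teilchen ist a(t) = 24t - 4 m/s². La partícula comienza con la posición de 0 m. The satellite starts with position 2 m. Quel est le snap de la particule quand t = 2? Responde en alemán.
Wir müssen unsere Gleichung für die Beschleunigung a(t) = 24·t - 4 2-mal ableiten. Durch Ableiten von der Beschleunigung erhalten wir den Ruck: j(t) = 24. Durch Ableiten von dem Ruck erhalten wir den Snap: s(t) = 0. Wir haben den Snap s(t) = 0. Durch Einsetzen von t = 2: s(2) = 0.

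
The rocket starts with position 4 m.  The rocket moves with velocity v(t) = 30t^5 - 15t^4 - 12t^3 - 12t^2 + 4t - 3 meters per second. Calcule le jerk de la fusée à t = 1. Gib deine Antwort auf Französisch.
Nous devons dériver notre équation de la vitesse v(t) = 30·t^5 - 15·t^4 - 12·t^3 - 12·t^2 + 4·t - 3 2 fois. La dérivée de la vitesse donne l'accélération: a(t) = 150·t^4 - 60·t^3 - 36·t^2 - 24·t + 4. La dérivée de l'accélération donne le jerk: j(t) = 600·t^3 - 180·t^2 - 72·t - 24. Nous avons le jerk j(t) = 600·t^3 - 180·t^2 - 72·t - 24. En substituant t = 1: j(1) = 324.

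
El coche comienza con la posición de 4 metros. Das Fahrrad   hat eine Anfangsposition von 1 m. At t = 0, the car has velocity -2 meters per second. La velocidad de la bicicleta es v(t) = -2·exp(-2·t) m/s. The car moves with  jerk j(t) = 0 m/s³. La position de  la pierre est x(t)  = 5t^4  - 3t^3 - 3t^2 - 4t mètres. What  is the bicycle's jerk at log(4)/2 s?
Starting from velocity v(t) = -2·exp(-2·t), we take 2 derivatives. Differentiating velocity, we get acceleration: a(t) = 4·exp(-2·t). Taking d/dt of a(t), we find j(t) = -8·exp(-2·t). From the given jerk equation j(t) = -8·exp(-2·t), we substitute t = log(4)/2 to get j = -2.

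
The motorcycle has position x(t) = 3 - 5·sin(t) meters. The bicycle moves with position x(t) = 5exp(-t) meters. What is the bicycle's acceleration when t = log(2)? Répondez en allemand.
Wir müssen unsere Gleichung für die Position x(t) = 5·exp(-t) 2-mal ableiten. Durch Ableiten von der Position erhalten wir die Geschwindigkeit: v(t) = -5·exp(-t). Mit d/dt von v(t) finden wir a(t) = 5·exp(-t). Wir haben die Beschleunigung a(t) = 5·exp(-t). Durch Einsetzen von t = log(2): a(log(2)) = 5/2.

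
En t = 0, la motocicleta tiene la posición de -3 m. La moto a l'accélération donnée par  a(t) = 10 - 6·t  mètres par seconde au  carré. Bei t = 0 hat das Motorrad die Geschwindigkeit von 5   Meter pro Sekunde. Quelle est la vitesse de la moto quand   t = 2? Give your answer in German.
Wir müssen das Integral unserer Gleichung für die Beschleunigung a(t) = 10 - 6·t 1-mal finden. Die Stammfunktion von der Beschleunigung ist die Geschwindigkeit. Mit v(0) = 5 erhalten wir v(t) = -3·t^2 + 10·t + 5. Aus der Gleichung für die Geschwindigkeit v(t) = -3·t^2 + 10·t + 5, setzen wir t = 2 ein und erhalten v = 13.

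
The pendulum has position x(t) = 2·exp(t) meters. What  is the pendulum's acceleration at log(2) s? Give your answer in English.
To solve this, we need to take 2 derivatives of our position equation x(t) = 2·exp(t). Differentiating position, we get velocity: v(t) = 2·exp(t). Differentiating velocity, we get acceleration: a(t) = 2·exp(t). From the given acceleration equation a(t) = 2·exp(t), we substitute t = log(2) to get a = 4.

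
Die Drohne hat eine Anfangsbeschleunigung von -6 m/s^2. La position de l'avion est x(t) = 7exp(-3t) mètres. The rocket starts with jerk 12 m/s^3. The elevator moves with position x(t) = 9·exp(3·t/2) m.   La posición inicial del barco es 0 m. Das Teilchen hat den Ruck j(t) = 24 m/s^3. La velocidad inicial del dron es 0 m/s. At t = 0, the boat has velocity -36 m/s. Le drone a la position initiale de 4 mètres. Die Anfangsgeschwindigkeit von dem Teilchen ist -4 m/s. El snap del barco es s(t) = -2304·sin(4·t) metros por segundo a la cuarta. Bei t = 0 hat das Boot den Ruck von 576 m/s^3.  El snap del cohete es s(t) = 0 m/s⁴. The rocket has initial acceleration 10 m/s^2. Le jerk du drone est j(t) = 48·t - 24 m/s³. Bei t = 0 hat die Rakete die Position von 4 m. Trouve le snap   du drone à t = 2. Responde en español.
Debemos derivar nuestra ecuación de la sacudida j(t) = 48·t - 24 1 vez. Tomando d/dt de j(t), encontramos s(t) = 48. Tenemos el snap s(t) = 48. Sustituyendo t = 2: s(2) = 48.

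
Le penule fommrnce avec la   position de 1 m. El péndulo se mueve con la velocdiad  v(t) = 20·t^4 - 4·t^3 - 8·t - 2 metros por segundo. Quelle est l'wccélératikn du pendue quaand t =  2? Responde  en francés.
Nous devons dériver notre équation de la vitesse v(t) = 20·t^4 - 4·t^3 - 8·t - 2 1 fois. La dérivée de la vitesse donne l'accélération: a(t) = 80·t^3 - 12·t^2 - 8. En utilisant a(t) = 80·t^3 - 12·t^2 - 8 et en substituant t = 2, nous trouvons a = 584.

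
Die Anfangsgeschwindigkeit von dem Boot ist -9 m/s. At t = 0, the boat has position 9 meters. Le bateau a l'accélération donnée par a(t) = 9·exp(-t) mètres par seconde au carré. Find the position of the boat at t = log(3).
To find the answer, we compute 2 antiderivatives of a(t) = 9·exp(-t). The antiderivative of acceleration, with v(0) = -9, gives velocity: v(t) = -9·exp(-t). Taking ∫v(t)dt and applying x(0) = 9, we find x(t) = 9·exp(-t). We have position x(t) = 9·exp(-t). Substituting t = log(3): x(log(3)) = 3.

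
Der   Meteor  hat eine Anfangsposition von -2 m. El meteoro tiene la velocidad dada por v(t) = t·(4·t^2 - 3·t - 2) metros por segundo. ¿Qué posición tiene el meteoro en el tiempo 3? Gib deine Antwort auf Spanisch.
Para resolver esto, necesitamos tomar 1 antiderivada de nuestra ecuación de la velocidad v(t) = t·(4·t^2 - 3·t - 2). La integral de la velocidad es la posición. Usando x(0) = -2, obtenemos x(t) = t^4 - t^3 - t^2 - 2. De la ecuación de la posición x(t) = t^4 - t^3 - t^2 - 2, sustituimos t = 3 para obtener x = 43.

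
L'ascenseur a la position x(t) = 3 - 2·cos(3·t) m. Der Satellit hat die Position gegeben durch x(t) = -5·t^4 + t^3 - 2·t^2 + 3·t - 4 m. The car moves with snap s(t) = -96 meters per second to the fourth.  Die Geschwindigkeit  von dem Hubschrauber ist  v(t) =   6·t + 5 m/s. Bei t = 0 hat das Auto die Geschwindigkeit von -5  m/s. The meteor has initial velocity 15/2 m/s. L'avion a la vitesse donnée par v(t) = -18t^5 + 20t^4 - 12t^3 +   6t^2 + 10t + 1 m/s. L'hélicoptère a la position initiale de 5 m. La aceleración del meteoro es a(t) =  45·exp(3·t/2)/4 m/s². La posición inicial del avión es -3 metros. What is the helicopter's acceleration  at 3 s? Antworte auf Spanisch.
Partiendo de la velocidad v(t) = 6·t + 5, tomamos 1 derivada. La derivada de la velocidad da la aceleración: a(t) = 6. De la ecuación de la aceleración a(t) = 6, sustituimos t = 3 para obtener a = 6.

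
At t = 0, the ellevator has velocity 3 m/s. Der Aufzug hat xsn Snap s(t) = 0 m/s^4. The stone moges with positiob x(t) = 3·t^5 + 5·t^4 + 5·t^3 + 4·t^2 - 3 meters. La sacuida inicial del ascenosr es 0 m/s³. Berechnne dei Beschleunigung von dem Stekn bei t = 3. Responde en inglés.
To solve this, we need to take 2 derivatives of our position equation x(t) = 3·t^5 + 5·t^4 + 5·t^3 + 4·t^2 - 3. Differentiating position, we get velocity: v(t) = 15·t^4 + 20·t^3 + 15·t^2 + 8·t. Differentiating velocity, we get acceleration: a(t) = 60·t^3 + 60·t^2 + 30·t + 8. We have acceleration a(t) = 60·t^3 + 60·t^2 + 30·t + 8. Substituting t = 3: a(3) = 2258.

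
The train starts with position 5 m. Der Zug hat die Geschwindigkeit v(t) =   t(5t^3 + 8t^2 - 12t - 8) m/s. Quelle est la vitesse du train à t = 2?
Nous avons la vitesse v(t) = t·(5·t^3 + 8·t^2 - 12·t - 8). En substituant t = 2: v(2) = 80.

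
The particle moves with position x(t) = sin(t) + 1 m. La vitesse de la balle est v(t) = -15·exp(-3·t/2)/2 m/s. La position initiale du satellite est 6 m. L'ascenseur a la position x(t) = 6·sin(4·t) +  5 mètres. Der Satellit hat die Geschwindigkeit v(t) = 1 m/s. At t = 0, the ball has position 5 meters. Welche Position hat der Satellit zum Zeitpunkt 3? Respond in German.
Ausgehend von der Geschwindigkeit v(t) = 1, nehmen wir 1 Integral. Das Integral von der Geschwindigkeit, mit x(0) = 6, ergibt die Position: x(t) = t + 6. Aus der Gleichung für die Position x(t) = t + 6, setzen wir t = 3 ein und erhalten x = 9.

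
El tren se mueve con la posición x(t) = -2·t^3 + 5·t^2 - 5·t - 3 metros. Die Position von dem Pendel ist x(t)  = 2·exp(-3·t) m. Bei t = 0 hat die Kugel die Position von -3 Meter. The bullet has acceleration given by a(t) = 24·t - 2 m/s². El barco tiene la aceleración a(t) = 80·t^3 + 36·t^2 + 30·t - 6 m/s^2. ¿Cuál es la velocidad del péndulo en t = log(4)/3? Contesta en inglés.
To solve this, we need to take 1 derivative of our position equation x(t) = 2·exp(-3·t). Differentiating position, we get velocity: v(t) = -6·exp(-3·t). From the given velocity equation v(t) = -6·exp(-3·t), we substitute t = log(4)/3 to get v = -3/2.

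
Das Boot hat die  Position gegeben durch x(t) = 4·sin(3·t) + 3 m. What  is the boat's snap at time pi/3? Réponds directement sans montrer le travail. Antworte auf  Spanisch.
s(pi/3) = 0.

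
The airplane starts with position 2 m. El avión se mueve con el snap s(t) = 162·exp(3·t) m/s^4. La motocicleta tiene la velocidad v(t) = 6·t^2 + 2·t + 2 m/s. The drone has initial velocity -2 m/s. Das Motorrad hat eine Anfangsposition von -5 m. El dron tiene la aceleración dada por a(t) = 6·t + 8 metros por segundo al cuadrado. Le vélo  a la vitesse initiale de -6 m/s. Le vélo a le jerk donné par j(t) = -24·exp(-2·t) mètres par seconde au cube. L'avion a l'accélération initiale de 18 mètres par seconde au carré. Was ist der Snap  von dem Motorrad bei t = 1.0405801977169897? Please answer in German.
Wir müssen unsere Gleichung für die Geschwindigkeit v(t) = 6·t^2 + 2·t + 2 3-mal ableiten. Die Ableitung von der Geschwindigkeit ergibt die Beschleunigung: a(t) = 12·t + 2. Durch Ableiten von der Beschleunigung erhalten wir den Ruck: j(t) = 12. Die Ableitung von dem Ruck ergibt den Snap: s(t) = 0. Wir haben den Snap s(t) = 0. Durch Einsetzen von t = 1.0405801977169897: s(1.0405801977169897) = 0.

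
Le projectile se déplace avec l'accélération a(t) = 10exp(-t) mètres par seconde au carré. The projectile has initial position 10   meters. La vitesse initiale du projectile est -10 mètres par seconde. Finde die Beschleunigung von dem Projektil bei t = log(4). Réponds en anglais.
Using a(t) = 10·exp(-t) and substituting t = log(4), we find a = 5/2.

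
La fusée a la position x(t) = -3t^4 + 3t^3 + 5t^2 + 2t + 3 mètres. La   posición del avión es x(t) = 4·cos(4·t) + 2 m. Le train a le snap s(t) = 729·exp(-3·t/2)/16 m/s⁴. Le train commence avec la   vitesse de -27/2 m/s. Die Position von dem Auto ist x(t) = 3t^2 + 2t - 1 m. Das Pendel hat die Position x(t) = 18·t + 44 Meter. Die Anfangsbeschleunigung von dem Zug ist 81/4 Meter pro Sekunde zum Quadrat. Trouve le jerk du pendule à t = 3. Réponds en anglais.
Starting from position x(t) = 18·t + 44, we take 3 derivatives. Taking d/dt of x(t), we find v(t) = 18. Differentiating velocity, we get acceleration: a(t) = 0. Taking d/dt of a(t), we find j(t) = 0. Using j(t) = 0 and substituting t = 3, we find j = 0.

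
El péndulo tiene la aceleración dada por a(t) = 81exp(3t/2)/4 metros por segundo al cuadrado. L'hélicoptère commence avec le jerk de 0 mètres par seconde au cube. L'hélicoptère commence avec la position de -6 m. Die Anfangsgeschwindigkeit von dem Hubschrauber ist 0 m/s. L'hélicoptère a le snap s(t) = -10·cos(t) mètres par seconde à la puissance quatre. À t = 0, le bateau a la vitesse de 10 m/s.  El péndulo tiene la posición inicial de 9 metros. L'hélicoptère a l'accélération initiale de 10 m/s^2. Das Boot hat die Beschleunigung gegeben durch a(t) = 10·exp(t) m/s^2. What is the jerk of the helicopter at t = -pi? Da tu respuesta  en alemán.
Wir müssen die Stammfunktion unserer Gleichung für den Snap s(t) = -10·cos(t) 1-mal finden. Durch Integration von dem Snap und Verwendung der Anfangsbedingung j(0) = 0, erhalten wir j(t) = -10·sin(t). Wir haben den Ruck j(t) = -10·sin(t). Durch Einsetzen von t = -pi: j(-pi) = 0.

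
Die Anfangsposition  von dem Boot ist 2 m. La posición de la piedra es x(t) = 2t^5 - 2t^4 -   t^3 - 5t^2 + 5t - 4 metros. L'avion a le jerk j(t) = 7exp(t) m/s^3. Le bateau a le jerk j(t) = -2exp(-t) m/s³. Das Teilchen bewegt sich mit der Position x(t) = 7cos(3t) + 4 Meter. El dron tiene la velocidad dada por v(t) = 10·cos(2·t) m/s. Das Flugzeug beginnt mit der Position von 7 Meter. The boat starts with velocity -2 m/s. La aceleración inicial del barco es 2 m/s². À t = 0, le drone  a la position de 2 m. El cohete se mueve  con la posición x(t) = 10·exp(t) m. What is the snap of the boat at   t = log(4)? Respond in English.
To solve this, we need to take 1 derivative of our jerk equation j(t) = -2·exp(-t). The derivative of jerk gives snap: s(t) = 2·exp(-t). From the given snap equation s(t) = 2·exp(-t), we substitute t = log(4) to get s = 1/2.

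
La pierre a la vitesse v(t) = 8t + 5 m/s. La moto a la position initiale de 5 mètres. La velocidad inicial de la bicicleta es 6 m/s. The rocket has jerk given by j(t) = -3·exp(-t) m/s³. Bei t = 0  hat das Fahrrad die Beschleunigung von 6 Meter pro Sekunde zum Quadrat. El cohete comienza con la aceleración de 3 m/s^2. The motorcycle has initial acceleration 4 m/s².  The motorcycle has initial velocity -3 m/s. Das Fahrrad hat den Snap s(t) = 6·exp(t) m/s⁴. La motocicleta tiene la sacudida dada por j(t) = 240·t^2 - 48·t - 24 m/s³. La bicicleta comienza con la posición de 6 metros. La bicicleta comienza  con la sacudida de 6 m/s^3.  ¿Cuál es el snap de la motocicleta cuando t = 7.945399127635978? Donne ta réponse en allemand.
Wir müssen unsere Gleichung für den Ruck j(t) = 240·t^2 - 48·t - 24 1-mal ableiten. Mit d/dt von j(t) finden wir s(t) = 480·t - 48. Aus der Gleichung für den Snap s(t) = 480·t - 48, setzen wir t = 7.945399127635978 ein und erhalten s = 3765.79158126527.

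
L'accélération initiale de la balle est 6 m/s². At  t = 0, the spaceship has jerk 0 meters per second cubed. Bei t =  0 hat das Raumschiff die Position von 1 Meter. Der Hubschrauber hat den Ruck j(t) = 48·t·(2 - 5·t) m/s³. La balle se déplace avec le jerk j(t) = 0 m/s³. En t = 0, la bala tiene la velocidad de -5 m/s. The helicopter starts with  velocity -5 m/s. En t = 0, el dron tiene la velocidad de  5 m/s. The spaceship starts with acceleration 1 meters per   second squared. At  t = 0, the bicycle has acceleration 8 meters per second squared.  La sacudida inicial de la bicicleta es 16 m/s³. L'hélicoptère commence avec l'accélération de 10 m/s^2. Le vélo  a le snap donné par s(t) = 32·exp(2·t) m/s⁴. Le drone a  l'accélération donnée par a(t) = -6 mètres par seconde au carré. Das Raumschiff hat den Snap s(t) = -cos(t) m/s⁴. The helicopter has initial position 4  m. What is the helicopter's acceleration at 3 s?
We need to integrate our jerk equation j(t) = 48·t·(2 - 5·t) 1 time. Finding the integral of j(t) and using a(0) = 10: a(t) = -80·t^3 + 48·t^2 + 10. From the given acceleration equation a(t) = -80·t^3 + 48·t^2 + 10, we substitute t = 3 to get a = -1718.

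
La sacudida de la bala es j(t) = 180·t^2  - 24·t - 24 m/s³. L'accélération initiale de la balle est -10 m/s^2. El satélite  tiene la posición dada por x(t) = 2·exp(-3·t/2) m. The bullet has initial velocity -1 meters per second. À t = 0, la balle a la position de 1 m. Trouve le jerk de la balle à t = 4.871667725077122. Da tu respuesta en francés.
De l'équation du jerk j(t) = 180·t^2 - 24·t - 24, nous substituons t = 4.871667725077122 pour obtenir j = 4131.04633083861.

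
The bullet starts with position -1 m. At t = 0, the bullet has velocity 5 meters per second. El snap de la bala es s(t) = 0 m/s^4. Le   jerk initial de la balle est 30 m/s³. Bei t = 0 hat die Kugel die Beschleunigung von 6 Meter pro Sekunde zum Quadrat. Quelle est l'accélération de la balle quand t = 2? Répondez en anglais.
We need to integrate our snap equation s(t) = 0 2 times. Finding the antiderivative of s(t) and using j(0) = 30: j(t) = 30. Finding the antiderivative of j(t) and using a(0) = 6: a(t) = 30·t + 6. From the given acceleration equation a(t) = 30·t + 6, we substitute t = 2 to get a = 66.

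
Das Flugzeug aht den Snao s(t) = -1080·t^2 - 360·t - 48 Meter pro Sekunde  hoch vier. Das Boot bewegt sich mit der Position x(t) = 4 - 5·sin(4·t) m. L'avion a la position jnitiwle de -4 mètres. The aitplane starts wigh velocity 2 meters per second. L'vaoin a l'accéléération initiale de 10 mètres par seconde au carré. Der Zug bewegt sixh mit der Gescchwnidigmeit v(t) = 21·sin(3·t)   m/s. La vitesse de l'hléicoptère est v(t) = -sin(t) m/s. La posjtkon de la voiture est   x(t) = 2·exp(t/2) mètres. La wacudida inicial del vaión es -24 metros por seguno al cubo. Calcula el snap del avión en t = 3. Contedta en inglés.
We have snap s(t) = -1080·t^2 - 360·t - 48. Substituting t = 3: s(3) = -10848.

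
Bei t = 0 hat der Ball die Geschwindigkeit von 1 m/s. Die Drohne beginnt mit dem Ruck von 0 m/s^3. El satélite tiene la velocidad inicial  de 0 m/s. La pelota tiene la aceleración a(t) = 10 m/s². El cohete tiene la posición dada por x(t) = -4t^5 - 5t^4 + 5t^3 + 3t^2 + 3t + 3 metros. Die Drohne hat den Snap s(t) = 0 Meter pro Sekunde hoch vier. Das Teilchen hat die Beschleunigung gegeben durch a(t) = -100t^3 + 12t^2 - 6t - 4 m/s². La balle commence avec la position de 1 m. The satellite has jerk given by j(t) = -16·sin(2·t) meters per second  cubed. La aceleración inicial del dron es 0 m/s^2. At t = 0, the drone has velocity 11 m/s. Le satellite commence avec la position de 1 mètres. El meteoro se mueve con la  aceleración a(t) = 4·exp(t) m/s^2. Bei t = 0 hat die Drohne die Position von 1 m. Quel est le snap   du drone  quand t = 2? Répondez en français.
De l'équation du snap s(t) = 0, nous substituons t = 2 pour obtenir s = 0.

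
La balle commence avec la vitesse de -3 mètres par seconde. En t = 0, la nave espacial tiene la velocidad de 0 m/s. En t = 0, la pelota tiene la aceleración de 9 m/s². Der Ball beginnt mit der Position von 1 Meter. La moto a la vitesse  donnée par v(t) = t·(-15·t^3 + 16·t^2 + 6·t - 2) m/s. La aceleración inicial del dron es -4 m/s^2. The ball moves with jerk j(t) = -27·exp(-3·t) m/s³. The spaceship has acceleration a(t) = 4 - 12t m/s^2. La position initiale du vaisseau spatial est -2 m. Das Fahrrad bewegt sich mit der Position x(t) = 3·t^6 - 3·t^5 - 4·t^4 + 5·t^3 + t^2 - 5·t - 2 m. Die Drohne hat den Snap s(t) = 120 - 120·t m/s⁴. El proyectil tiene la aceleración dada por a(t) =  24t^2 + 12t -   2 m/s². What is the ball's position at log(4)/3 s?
Starting from jerk j(t) = -27·exp(-3·t), we take 3 antiderivatives. The antiderivative of jerk is acceleration. Using a(0) = 9, we get a(t) = 9·exp(-3·t). Finding the antiderivative of a(t) and using v(0) = -3: v(t) = -3·exp(-3·t). Finding the antiderivative of v(t) and using x(0) = 1: x(t) = exp(-3·t). From the given position equation x(t) = exp(-3·t), we substitute t = log(4)/3 to get x = 1/4.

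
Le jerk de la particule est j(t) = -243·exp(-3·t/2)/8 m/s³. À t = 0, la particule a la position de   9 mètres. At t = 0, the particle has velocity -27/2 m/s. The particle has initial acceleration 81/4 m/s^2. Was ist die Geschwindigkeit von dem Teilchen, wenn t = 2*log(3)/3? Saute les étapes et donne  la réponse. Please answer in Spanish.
En t = 2*log(3)/3, v = -9/2.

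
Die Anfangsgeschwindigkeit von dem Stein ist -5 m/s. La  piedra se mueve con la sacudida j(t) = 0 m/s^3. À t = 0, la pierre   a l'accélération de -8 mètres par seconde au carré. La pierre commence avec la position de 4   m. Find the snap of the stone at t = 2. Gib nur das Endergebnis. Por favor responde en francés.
s(2) = 0.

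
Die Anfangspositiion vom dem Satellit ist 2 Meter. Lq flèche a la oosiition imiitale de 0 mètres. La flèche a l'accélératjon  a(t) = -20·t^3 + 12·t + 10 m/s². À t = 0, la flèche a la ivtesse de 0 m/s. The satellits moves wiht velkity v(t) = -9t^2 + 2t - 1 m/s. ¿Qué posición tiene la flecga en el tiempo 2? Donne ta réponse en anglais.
To solve this, we need to take 2 integrals of our acceleration equation a(t) = -20·t^3 + 12·t + 10. Taking ∫a(t)dt and applying v(0) = 0, we find v(t) = t·(-5·t^3 + 6·t + 10). The integral of velocity is position. Using x(0) = 0, we get x(t) = -t^5 + 2·t^3 + 5·t^2. Using x(t) = -t^5 + 2·t^3 + 5·t^2 and substituting t = 2, we find x = 4.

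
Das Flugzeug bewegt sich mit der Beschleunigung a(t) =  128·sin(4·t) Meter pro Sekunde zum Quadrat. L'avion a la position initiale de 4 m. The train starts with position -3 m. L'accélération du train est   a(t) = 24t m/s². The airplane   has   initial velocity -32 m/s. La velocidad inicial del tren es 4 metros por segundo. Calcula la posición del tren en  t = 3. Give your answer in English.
Starting from acceleration a(t) = 24·t, we take 2 antiderivatives. Integrating acceleration and using the initial condition v(0) = 4, we get v(t) = 12·t^2 + 4. Finding the antiderivative of v(t) and using x(0) = -3: x(t) = 4·t^3 + 4·t - 3. Using x(t) = 4·t^3 + 4·t - 3 and substituting t = 3, we find x = 117.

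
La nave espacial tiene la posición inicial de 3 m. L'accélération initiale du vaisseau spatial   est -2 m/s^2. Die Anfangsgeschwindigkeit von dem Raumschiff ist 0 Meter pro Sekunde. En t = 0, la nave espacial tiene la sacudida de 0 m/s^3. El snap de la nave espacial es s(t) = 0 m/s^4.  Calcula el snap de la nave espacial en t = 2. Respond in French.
De l'équation du snap s(t) = 0, nous substituons t = 2 pour obtenir s = 0.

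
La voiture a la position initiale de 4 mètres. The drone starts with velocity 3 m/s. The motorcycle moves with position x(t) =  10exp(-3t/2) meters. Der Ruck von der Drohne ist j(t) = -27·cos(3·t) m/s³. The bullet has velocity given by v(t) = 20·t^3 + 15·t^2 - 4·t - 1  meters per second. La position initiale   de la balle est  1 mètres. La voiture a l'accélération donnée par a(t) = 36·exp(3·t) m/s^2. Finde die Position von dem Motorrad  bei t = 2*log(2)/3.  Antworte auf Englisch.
From the given position equation x(t) = 10·exp(-3·t/2), we substitute t = 2*log(2)/3 to get x = 5.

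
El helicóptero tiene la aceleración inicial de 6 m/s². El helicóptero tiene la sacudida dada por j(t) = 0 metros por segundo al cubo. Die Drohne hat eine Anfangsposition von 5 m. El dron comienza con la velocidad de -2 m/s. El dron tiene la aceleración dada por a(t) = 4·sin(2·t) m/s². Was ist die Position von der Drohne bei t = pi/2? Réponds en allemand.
Wir müssen unsere Gleichung für die Beschleunigung a(t) = 4·sin(2·t) 2-mal integrieren. Durch Integration von der Beschleunigung und Verwendung der Anfangsbedingung v(0) = -2, erhalten wir v(t) = -2·cos(2·t). Das Integral von der Geschwindigkeit ist die Position. Mit x(0) = 5 erhalten wir x(t) = 5 - sin(2·t). Mit x(t) = 5 - sin(2·t) und Einsetzen von t = pi/2, finden wir x = 5.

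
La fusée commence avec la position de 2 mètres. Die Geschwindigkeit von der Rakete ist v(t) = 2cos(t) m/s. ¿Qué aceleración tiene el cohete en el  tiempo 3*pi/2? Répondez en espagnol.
Para resolver esto, necesitamos tomar 1 derivada de nuestra ecuación de la velocidad v(t) = 2·cos(t). Tomando d/dt de v(t), encontramos a(t) = -2·sin(t). Tenemos la aceleración a(t) = -2·sin(t). Sustituyendo t = 3*pi/2: a(3*pi/2) = 2.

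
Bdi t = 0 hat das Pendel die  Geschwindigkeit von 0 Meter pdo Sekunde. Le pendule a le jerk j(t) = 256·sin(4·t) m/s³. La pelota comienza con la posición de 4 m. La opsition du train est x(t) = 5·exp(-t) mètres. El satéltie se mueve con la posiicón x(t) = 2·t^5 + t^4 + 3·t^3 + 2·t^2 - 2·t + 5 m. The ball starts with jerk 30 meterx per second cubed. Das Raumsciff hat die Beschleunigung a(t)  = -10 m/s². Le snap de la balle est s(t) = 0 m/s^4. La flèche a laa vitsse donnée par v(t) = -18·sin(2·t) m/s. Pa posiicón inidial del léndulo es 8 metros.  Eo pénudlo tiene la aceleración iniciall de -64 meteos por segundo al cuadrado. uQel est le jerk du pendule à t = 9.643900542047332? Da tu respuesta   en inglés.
We have jerk j(t) = 256·sin(4·t). Substituting t = 9.643900542047332: j(9.643900542047332) = 196.735473462618.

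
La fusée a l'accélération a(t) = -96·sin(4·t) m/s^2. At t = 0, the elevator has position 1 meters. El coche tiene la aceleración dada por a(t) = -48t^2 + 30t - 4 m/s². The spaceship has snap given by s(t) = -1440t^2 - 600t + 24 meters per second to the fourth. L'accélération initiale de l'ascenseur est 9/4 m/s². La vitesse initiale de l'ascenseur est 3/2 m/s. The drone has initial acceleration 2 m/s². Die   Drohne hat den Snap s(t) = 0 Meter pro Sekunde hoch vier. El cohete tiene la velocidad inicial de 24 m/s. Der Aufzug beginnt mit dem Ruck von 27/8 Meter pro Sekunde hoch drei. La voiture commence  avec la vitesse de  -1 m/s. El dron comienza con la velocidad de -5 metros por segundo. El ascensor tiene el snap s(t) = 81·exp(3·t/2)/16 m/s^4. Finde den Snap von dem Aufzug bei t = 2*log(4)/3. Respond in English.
We have snap s(t) = 81·exp(3·t/2)/16. Substituting t = 2*log(4)/3: s(2*log(4)/3) = 81/4.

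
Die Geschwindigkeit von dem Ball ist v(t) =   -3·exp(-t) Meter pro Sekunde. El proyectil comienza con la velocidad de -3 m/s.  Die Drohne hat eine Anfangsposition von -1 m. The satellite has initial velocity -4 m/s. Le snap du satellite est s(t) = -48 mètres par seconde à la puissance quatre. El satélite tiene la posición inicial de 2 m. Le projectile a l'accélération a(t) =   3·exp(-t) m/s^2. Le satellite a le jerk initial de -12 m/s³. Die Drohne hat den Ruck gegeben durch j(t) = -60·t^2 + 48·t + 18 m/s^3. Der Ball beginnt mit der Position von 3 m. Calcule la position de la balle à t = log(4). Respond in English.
We need to integrate our velocity equation v(t) = -3·exp(-t) 1 time. The antiderivative of velocity is position. Using x(0) = 3, we get x(t) = 3·exp(-t). Using x(t) = 3·exp(-t) and substituting t = log(4), we find x = 3/4.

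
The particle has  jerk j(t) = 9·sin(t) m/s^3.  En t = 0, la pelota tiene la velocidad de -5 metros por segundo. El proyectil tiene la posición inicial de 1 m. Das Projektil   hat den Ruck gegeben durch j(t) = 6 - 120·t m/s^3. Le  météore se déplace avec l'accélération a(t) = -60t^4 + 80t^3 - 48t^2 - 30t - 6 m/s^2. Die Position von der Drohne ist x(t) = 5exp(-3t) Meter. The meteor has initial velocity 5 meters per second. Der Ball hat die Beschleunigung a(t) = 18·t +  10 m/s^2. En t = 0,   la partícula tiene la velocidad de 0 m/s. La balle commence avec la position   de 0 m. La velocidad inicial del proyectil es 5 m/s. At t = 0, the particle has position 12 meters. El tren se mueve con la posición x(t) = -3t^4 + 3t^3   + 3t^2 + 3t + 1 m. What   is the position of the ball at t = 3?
We must find the antiderivative of our acceleration equation a(t) = 18·t + 10 2 times. The integral of acceleration, with v(0) = -5, gives velocity: v(t) = 9·t^2 + 10·t - 5. Finding the antiderivative of v(t) and using x(0) = 0: x(t) = 3·t^3 + 5·t^2 - 5·t. We have position x(t) = 3·t^3 + 5·t^2 - 5·t. Substituting t = 3: x(3) = 111.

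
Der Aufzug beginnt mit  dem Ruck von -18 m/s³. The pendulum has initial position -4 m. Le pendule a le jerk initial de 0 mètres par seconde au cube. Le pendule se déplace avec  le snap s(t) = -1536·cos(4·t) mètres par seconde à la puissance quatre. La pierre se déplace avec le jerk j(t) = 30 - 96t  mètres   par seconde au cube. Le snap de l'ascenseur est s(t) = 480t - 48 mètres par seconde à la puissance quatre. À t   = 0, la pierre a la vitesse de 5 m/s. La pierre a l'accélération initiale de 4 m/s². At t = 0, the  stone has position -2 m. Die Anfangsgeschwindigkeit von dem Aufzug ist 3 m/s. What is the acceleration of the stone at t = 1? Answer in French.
Pour résoudre ceci, nous devons prendre 1 primitive de notre équation du jerk j(t) = 30 - 96·t. En prenant ∫j(t)dt et en appliquant a(0) = 4, nous trouvons a(t) = -48·t^2 + 30·t + 4. De l'équation de l'accélération a(t) = -48·t^2 + 30·t + 4, nous substituons t = 1 pour obtenir a = -14.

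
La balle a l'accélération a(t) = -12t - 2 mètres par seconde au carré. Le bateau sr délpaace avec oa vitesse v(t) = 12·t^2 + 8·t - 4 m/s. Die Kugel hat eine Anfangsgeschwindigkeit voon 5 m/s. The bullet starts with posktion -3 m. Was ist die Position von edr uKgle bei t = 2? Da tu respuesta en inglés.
To find the answer, we compute 2 integrals of a(t) = -12·t - 2. The integral of acceleration is velocity. Using v(0) = 5, we get v(t) = -6·t^2 - 2·t + 5. Taking ∫v(t)dt and applying x(0) = -3, we find x(t) = -2·t^3 - t^2 + 5·t - 3. Using x(t) = -2·t^3 - t^2 + 5·t - 3 and substituting t = 2, we find x = -13.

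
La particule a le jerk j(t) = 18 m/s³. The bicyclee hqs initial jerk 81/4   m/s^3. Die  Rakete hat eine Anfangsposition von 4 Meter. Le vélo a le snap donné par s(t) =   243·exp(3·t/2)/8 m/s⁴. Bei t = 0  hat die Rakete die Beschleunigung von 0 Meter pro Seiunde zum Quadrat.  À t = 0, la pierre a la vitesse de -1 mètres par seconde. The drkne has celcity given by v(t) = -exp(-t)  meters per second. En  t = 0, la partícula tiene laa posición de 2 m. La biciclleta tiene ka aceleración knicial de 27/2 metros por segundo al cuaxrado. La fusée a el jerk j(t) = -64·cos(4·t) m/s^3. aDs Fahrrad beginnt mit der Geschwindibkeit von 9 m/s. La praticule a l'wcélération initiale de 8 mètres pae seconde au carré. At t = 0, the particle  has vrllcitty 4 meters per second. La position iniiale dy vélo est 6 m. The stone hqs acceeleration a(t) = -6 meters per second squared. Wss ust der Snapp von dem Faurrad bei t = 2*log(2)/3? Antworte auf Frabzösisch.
De l'équation du snap s(t) = 243·exp(3·t/2)/8, nous substituons t = 2*log(2)/3 pour obtenir s = 243/4.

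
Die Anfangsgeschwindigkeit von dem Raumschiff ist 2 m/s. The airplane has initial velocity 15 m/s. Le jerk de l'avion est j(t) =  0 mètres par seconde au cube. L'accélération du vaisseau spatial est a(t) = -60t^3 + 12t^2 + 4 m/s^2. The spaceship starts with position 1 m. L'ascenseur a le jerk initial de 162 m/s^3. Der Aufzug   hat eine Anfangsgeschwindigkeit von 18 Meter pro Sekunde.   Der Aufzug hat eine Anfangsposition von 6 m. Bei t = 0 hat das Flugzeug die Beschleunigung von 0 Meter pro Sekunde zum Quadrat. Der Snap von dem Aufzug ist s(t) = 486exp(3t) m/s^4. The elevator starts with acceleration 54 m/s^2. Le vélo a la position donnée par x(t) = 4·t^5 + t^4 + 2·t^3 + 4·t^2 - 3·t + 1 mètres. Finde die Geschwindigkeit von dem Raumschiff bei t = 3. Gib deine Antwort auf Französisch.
En partant de l'accélération a(t) = -60·t^3 + 12·t^2 + 4, nous prenons 1 intégrale. En intégrant l'accélération et en utilisant la condition initiale v(0) = 2, nous obtenons v(t) = -15·t^4 + 4·t^3 + 4·t + 2. De l'équation de la vitesse v(t) = -15·t^4 + 4·t^3 + 4·t + 2, nous substituons t = 3 pour obtenir v = -1093.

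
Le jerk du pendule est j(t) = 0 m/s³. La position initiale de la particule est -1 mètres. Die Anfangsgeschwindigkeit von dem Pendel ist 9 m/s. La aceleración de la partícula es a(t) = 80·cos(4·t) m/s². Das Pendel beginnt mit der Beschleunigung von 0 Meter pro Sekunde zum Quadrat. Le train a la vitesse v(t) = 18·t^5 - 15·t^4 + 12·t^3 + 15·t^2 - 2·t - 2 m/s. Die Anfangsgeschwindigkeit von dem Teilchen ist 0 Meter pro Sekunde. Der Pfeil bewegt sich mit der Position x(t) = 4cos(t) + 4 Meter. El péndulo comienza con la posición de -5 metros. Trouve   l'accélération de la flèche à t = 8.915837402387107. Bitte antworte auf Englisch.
To solve this, we need to take 2 derivatives of our position equation x(t) = 4·cos(t) + 4. The derivative of position gives velocity: v(t) = -4·sin(t). Taking d/dt of v(t), we find a(t) = -4·cos(t). From the given acceleration equation a(t) = -4·cos(t), we substitute t = 8.915837402387107 to get a = 3.49304485219914.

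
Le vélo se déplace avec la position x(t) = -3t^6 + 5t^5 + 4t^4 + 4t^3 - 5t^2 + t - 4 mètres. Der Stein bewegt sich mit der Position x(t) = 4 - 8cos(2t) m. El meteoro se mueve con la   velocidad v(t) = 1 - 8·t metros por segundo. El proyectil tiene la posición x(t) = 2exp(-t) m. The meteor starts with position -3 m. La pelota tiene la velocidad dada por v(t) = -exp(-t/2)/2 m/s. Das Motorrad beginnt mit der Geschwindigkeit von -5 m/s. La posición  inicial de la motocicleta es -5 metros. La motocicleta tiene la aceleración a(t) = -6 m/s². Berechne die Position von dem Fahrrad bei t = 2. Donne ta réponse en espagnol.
Tenemos la posición x(t) = -3·t^6 + 5·t^5 + 4·t^4 + 4·t^3 - 5·t^2 + t - 4. Sustituyendo t = 2: x(2) = 42.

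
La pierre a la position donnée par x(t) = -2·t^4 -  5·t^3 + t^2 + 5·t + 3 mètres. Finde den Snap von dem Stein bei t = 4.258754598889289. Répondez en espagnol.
Para resolver esto, necesitamos tomar 4 derivadas de nuestra ecuación de la posición x(t) = -2·t^4 - 5·t^3 + t^2 + 5·t + 3. Tomando d/dt de x(t), encontramos v(t) = -8·t^3 - 15·t^2 + 2·t + 5. La derivada de la velocidad da la aceleración: a(t) = -24·t^2 - 30·t + 2. Derivando la aceleración, obtenemos la sacudida: j(t) = -48·t - 30. Tomando d/dt de j(t), encontramos s(t) = -48. Tenemos el snap s(t) = -48. Sustituyendo t = 4.258754598889289: s(4.258754598889289) = -48.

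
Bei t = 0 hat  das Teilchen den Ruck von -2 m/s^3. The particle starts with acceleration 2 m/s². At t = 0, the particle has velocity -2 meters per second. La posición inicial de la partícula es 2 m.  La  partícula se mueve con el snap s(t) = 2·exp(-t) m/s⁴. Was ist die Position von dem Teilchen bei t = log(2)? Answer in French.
Pour résoudre ceci, nous devons prendre 4 primitives de notre équation du snap s(t) = 2·exp(-t). L'intégrale du snap, avec j(0) = -2, donne le jerk: j(t) = -2·exp(-t). L'intégrale du jerk est l'accélération. En utilisant a(0) = 2, nous obtenons a(t) = 2·exp(-t). L'intégrale de l'accélération, avec v(0) = -2, donne la vitesse: v(t) = -2·exp(-t). En prenant ∫v(t)dt et en appliquant x(0) = 2, nous trouvons x(t) = 2·exp(-t). En utilisant x(t) = 2·exp(-t) et en substituant t = log(2), nous trouvons x = 1.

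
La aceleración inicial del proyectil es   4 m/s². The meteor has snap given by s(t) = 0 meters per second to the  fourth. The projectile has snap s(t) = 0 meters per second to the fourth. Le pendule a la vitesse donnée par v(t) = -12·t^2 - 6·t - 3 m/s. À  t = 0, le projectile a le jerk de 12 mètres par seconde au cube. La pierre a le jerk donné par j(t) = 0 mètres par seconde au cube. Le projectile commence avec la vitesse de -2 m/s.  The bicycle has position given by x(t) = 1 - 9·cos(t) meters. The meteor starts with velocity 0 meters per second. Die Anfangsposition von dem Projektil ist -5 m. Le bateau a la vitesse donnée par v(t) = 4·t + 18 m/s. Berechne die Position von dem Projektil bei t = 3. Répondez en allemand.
Wir müssen die Stammfunktion unserer Gleichung für den Snap s(t) = 0 4-mal finden. Das Integral von dem Snap ist der Ruck. Mit j(0) = 12 erhalten wir j(t) = 12. Mit ∫j(t)dt und Anwendung von a(0) = 4, finden wir a(t) = 12·t + 4. Durch Integration von der Beschleunigung und Verwendung der Anfangsbedingung v(0) = -2, erhalten wir v(t) = 6·t^2 + 4·t - 2. Das Integral von der Geschwindigkeit ist die Position. Mit x(0) = -5 erhalten wir x(t) = 2·t^3 + 2·t^2 - 2·t - 5. Mit x(t) = 2·t^3 + 2·t^2 - 2·t - 5 und Einsetzen von t = 3, finden wir x = 61.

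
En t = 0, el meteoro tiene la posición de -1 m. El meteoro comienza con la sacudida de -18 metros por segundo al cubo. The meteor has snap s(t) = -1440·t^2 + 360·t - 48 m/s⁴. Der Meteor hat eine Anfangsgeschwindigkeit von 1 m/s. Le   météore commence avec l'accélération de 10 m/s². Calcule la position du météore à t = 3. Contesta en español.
Necesitamos integrar nuestra ecuación del snap s(t) = -1440·t^2 + 360·t - 48 4 veces. Tomando ∫s(t)dt y aplicando j(0) = -18, encontramos j(t) = -480·t^3 + 180·t^2 - 48·t - 18. La antiderivada de la sacudida, con a(0) = 10, da la aceleración: a(t) = -120·t^4 + 60·t^3 - 24·t^2 - 18·t + 10. Tomando ∫a(t)dt y aplicando v(0) = 1, encontramos v(t) = -24·t^5 + 15·t^4 - 8·t^3 - 9·t^2 + 10·t + 1. Integrando la velocidad y usando la condición inicial x(0) = -1, obtenemos x(t) = -4·t^6 + 3·t^5 - 2·t^4 - 3·t^3 + 5·t^2 + t - 1. Tenemos la posición x(t) = -4·t^6 + 3·t^5 - 2·t^4 - 3·t^3 + 5·t^2 + t - 1. Sustituyendo t = 3: x(3) = -2383.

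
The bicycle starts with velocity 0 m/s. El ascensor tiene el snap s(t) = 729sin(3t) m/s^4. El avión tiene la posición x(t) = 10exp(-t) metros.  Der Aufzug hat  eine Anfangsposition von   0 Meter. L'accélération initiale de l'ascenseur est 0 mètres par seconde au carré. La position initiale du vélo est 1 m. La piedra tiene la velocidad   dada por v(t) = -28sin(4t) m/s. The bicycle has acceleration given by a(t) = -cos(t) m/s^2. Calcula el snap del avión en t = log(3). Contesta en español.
Partiendo de la posición x(t) = 10·exp(-t), tomamos 4 derivadas. La derivada de la posición da la velocidad: v(t) = -10·exp(-t). Derivando la velocidad, obtenemos la aceleración: a(t) = 10·exp(-t). Derivando la aceleración, obtenemos la sacudida: j(t) = -10·exp(-t). Derivando la sacudida, obtenemos el snap: s(t) = 10·exp(-t). Tenemos el snap s(t) = 10·exp(-t). Sustituyendo t = log(3): s(log(3)) = 10/3.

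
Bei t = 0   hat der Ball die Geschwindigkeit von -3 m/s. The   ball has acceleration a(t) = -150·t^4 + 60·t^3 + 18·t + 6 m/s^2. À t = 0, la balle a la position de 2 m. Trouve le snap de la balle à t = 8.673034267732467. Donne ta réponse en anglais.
We must differentiate our acceleration equation a(t) = -150·t^4 + 60·t^3 + 18·t + 6 2 times. The derivative of acceleration gives jerk: j(t) = -600·t^3 + 180·t^2 + 18. Differentiating jerk, we get snap: s(t) = -1800·t^2 + 360·t. We have snap s(t) = -1800·t^2 + 360·t. Substituting t = 8.673034267732467: s(8.673034267732467) = -132276.449800287.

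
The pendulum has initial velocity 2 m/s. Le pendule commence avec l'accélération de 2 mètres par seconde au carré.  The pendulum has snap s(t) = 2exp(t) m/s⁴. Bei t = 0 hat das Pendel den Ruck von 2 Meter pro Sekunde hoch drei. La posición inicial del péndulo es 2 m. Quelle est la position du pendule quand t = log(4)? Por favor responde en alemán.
Wir müssen die Stammfunktion unserer Gleichung für den Snap s(t) = 2·exp(t) 4-mal finden. Die Stammfunktion von dem Snap, mit j(0) = 2, ergibt den Ruck: j(t) = 2·exp(t). Durch Integration von dem Ruck und Verwendung der Anfangsbedingung a(0) = 2, erhalten wir a(t) = 2·exp(t). Das Integral von der Beschleunigung, mit v(0) = 2, ergibt die Geschwindigkeit: v(t) = 2·exp(t). Durch Integration von der Geschwindigkeit und Verwendung der Anfangsbedingung x(0) = 2, erhalten wir x(t) = 2·exp(t). Mit x(t) = 2·exp(t) und Einsetzen von t = log(4), finden wir x = 8.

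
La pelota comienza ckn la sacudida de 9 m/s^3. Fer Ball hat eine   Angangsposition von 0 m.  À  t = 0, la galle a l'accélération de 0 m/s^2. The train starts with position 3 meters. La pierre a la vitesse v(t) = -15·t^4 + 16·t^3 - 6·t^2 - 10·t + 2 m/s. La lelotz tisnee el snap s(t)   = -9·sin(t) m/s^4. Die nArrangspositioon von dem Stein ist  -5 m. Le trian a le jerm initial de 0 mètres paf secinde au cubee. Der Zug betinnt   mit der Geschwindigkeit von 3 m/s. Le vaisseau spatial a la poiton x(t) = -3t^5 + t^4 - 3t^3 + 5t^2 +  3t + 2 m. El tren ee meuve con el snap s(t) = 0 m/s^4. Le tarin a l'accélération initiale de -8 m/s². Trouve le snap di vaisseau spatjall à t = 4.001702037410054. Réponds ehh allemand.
Ausgehend von der Position x(t) = -3·t^5 + t^4 - 3·t^3 + 5·t^2 + 3·t + 2, nehmen wir 4 Ableitungen. Mit d/dt von x(t) finden wir v(t) = -15·t^4 + 4·t^3 - 9·t^2 + 10·t + 3. Mit d/dt von v(t) finden wir a(t) = -60·t^3 + 12·t^2 - 18·t + 10. Die Ableitung von der Beschleunigung ergibt den Ruck: j(t) = -180·t^2 + 24·t - 18. Durch Ableiten von dem Ruck erhalten wir den Snap: s(t) = 24 - 360·t. Mit s(t) = 24 - 360·t und Einsetzen von t = 4.001702037410054, finden wir s = -1416.61273346762.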